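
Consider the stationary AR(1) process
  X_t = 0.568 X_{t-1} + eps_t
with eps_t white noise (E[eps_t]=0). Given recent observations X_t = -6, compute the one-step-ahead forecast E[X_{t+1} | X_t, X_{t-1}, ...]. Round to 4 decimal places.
E[X_{t+1} \mid \mathcal F_t] = -3.4080

For an AR(p) model X_t = c + sum_i phi_i X_{t-i} + eps_t, the
one-step-ahead conditional mean is
  E[X_{t+1} | X_t, ...] = c + sum_i phi_i X_{t+1-i}.
Substitute known values:
  E[X_{t+1} | ...] = (0.568) * (-6)
                   = -3.4080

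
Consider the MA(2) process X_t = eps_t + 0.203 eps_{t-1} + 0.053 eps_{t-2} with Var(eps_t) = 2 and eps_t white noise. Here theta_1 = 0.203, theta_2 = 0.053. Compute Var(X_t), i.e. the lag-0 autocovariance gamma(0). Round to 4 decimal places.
\gamma(0) = 2.0880

For an MA(q) process X_t = eps_t + sum_i theta_i eps_{t-i} with
Var(eps_t) = sigma^2, the variance is
  gamma(0) = sigma^2 * (1 + sum_i theta_i^2).
  sum_i theta_i^2 = (0.203)^2 + (0.053)^2 = 0.041209 + 0.002809 = 0.044018.
  gamma(0) = 2 * (1 + 0.044018) = 2 * 1.044018 = 2.088036, which rounds to 2.0880.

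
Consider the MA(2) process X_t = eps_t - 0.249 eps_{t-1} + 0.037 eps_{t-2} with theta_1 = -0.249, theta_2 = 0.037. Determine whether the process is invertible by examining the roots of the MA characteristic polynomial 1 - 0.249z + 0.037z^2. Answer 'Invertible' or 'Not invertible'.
\text{Invertible}

The MA(q) characteristic polynomial is P(z) = 1 - 0.249z + 0.037z^2.
Invertibility requires all roots to lie outside the unit circle, i.e. |z| > 1 for every root.
Set 1 + (-0.249) z + (0.037) z^2 = 0, i.e. a z^2 + b z + c = 0 with a = 0.037, b = -0.249, c = 1.
Discriminant D = b^2 - 4ac = (-0.249)^2 - 4*(0.037)*1 = 0.062001 - (0.148) = -0.085999.
D < 0, so the roots are the complex-conjugate pair z = (-b +/- i sqrt(-D)) / (2a) = 3.3649 +/- 3.9629i.
For a conjugate pair |z|^2 = z * conj(z) = (product of roots) = c/a = 1/(0.037) = 27.027027, so |z| = sqrt(27.027027) = 5.1988 for both roots.
Moduli of all roots: 5.1988, 5.1988.
All moduli strictly greater than 1? Yes.
Verdict: Invertible.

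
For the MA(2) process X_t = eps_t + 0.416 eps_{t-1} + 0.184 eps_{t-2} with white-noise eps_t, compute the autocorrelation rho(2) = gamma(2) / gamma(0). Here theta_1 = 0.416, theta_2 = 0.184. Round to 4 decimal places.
\rho(2) = 0.1525

For an MA(q) process with theta_0 = 1, the autocovariance is
  gamma(k) = sigma^2 * sum_{i=0..q-k} theta_i * theta_{i+k},
and rho(k) = gamma(k) / gamma(0). Sigma^2 cancels.
  numerator   = (1)*(0.184) = 0.184.
  denominator = (1)^2 + (0.416)^2 + (0.184)^2 = 1.206912.
  rho(2) = 0.184 / 1.206912 = 0.1525.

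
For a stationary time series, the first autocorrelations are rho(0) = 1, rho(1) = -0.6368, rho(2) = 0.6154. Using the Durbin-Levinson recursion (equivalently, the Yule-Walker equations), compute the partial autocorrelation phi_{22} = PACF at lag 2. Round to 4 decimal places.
\phi_{22} = 0.3531

The PACF at lag k is phi_{kk}, the last component of the solution
to the Yule-Walker system G_k phi = r_k where
  (G_k)_{ij} = rho(|i - j|), (r_k)_i = rho(i), i,j = 1..k.
Equivalently, Durbin-Levinson gives phi_{kk} iteratively:
  phi_{11} = rho(1)
  phi_{kk} = [rho(k) - sum_{j=1..k-1} phi_{k-1,j} rho(k-j)]
            / [1 - sum_{j=1..k-1} phi_{k-1,j} rho(j)],
  phi_{k,j} = phi_{k-1,j} - phi_{kk} phi_{k-1,k-j},  j = 1..k-1.
Step k = 1:
  phi_11 = rho(1) = -0.6368.
Step k = 2:
  phi_22 = [rho(2) - phi_11 rho(1)] / [1 - phi_11 rho(1)] = [0.6154 - (-0.6368)(-0.6368)] / [1 - (-0.6368)(-0.6368)]
         = 0.20988576 / 0.59448576 = 0.3531.
Therefore phi_{22} = 0.3531.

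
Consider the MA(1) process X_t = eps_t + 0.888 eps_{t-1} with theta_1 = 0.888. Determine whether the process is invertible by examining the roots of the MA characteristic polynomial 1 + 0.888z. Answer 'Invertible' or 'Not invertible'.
\text{Invertible}

The MA(q) characteristic polynomial is P(z) = 1 + 0.888z.
Invertibility requires all roots to lie outside the unit circle, i.e. |z| > 1 for every root.
This is linear in z: 1 + (0.888) z = 0  =>  z = -1/(0.888) = -1.126126,  |z| = 1.126126.
Moduli of all roots: 1.1261.
All moduli strictly greater than 1? Yes.
Verdict: Invertible.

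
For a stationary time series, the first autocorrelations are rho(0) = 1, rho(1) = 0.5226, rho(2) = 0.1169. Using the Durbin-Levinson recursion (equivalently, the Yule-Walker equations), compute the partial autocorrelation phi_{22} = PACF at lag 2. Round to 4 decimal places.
\phi_{22} = -0.2149

The PACF at lag k is phi_{kk}, the last component of the solution
to the Yule-Walker system G_k phi = r_k where
  (G_k)_{ij} = rho(|i - j|), (r_k)_i = rho(i), i,j = 1..k.
Equivalently, Durbin-Levinson gives phi_{kk} iteratively:
  phi_{11} = rho(1)
  phi_{kk} = [rho(k) - sum_{j=1..k-1} phi_{k-1,j} rho(k-j)]
            / [1 - sum_{j=1..k-1} phi_{k-1,j} rho(j)],
  phi_{k,j} = phi_{k-1,j} - phi_{kk} phi_{k-1,k-j},  j = 1..k-1.
Step k = 1:
  phi_11 = rho(1) = 0.5226.
Step k = 2:
  phi_22 = [rho(2) - phi_11 rho(1)] / [1 - phi_11 rho(1)] = [0.1169 - (0.5226)(0.5226)] / [1 - (0.5226)(0.5226)]
         = -0.15621076 / 0.72688924 = -0.2149.
Therefore phi_{22} = -0.2149.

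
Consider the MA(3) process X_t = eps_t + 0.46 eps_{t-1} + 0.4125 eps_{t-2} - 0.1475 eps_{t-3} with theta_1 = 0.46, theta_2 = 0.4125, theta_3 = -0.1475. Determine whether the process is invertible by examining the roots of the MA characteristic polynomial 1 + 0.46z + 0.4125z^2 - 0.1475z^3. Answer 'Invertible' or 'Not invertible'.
\text{Invertible}

The MA(q) characteristic polynomial is P(z) = 1 + 0.46z + 0.4125z^2 - 0.1475z^3.
Invertibility requires all roots to lie outside the unit circle, i.e. |z| > 1 for every root.
Degree 3: look for a simple real root z0 first, then factor out (1 - z/z0) and solve the remaining quadratic.
Testing z0 = 4: P(4) = 1 + (0.46)(4) + (0.4125)(4)^2 + (-0.1475)(4)^3
  = 1 + (1.84) + (6.6) + (-9.44) = 0.  So z_0 = 4 is a root, |z_0| = 4.
Divide out the factor (1 - 0.25 z) = (1 - z/z0) (since 1/z0 = 0.25):
  P(z) = (1 - 0.25 z)(1 + (0.71) z + (0.59) z^2)
  [check: z-coef 0.71 - (0.25) = 0.46; z^2-coef 0.59 - (0.25)(0.71) = 0.4125; z^3-coef -(0.25)(0.59) = -0.1475.]
Remaining roots from the quadratic factor 1 + (0.71) z + (0.59) z^2:
  Set 1 + (0.71) z + (0.59) z^2 = 0, i.e. a z^2 + b z + c = 0 with a = 0.59, b = 0.71, c = 1.
  Discriminant D = b^2 - 4ac = (0.71)^2 - 4*(0.59)*1 = 0.5041 - (2.36) = -1.8559.
  D < 0, so the roots are the complex-conjugate pair z = (-b +/- i sqrt(-D)) / (2a) = -0.6017 +/- 1.1545i.
  For a conjugate pair |z|^2 = z * conj(z) = (product of roots) = c/a = 1/(0.59) = 1.694915, so |z| = sqrt(1.694915) = 1.3019 for both roots.
Moduli of all roots: 4.0000, 1.3019, 1.3019.
All moduli strictly greater than 1? Yes.
Verdict: Invertible.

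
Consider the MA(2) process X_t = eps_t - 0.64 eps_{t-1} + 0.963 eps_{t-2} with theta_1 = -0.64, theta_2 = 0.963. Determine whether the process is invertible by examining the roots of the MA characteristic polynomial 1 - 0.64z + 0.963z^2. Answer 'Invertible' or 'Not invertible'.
\text{Invertible}

The MA(q) characteristic polynomial is P(z) = 1 - 0.64z + 0.963z^2.
Invertibility requires all roots to lie outside the unit circle, i.e. |z| > 1 for every root.
Set 1 + (-0.64) z + (0.963) z^2 = 0, i.e. a z^2 + b z + c = 0 with a = 0.963, b = -0.64, c = 1.
Discriminant D = b^2 - 4ac = (-0.64)^2 - 4*(0.963)*1 = 0.4096 - (3.852) = -3.4424.
D < 0, so the roots are the complex-conjugate pair z = (-b +/- i sqrt(-D)) / (2a) = 0.3323 +/- 0.9633i.
For a conjugate pair |z|^2 = z * conj(z) = (product of roots) = c/a = 1/(0.963) = 1.038422, so |z| = sqrt(1.038422) = 1.019 for both roots.
Moduli of all roots: 1.0190, 1.0190.
All moduli strictly greater than 1? Yes.
Verdict: Invertible.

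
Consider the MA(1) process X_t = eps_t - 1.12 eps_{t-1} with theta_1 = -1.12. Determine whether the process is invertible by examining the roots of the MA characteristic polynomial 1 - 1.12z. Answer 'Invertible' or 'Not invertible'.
\text{Not invertible}

The MA(q) characteristic polynomial is P(z) = 1 - 1.12z.
Invertibility requires all roots to lie outside the unit circle, i.e. |z| > 1 for every root.
This is linear in z: 1 + (-1.12) z = 0  =>  z = -1/(-1.12) = 0.892857,  |z| = 0.892857.
Moduli of all roots: 0.8929.
All moduli strictly greater than 1? No.
Verdict: Not invertible.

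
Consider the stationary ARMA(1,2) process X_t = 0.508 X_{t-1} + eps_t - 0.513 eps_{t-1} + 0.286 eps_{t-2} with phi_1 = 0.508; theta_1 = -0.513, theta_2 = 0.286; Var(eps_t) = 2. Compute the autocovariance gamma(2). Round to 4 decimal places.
\gamma(2) = 0.6214

Multiply the model equation by X_{t-k} and take expectations. With theta_0 = psi_0 = 1 and psi_j the MA(infinity) weights, this gives
  gamma(k) - sum_i phi_i gamma(k-i) = c_k,
  c_k = sigma^2 * sum_{j=k..q} theta_j psi_{j-k}   (c_k = 0 for k > q),
using gamma(-m) = gamma(m).
psi-weights needed (psi_j = theta_j + sum_i phi_i psi_{j-i}):
  psi_1 = theta_1 + phi_1 = -0.513 + (0.508) = -0.005
  psi_2 = theta_2 + phi_1 psi_1 = 0.286 + (0.508)(-0.005) = 0.28346
Right-hand sides:
  c_0 = sigma^2 (1 + theta_1 psi_1 + theta_2 psi_2) = 2 * (1 + (-0.513)(-0.005) + (0.286)(0.28346)) = 2 * 1.083635 = 2.167269
  c_1 = sigma^2 (theta_1 + theta_2 psi_1) = 2 * (-0.513 + (0.286)(-0.005)) = -1.02886
  c_2 = sigma^2 theta_2 = 2 * (0.286) = 0.572
Equations for k = 0 and k = 1 (AR order 1):
  gamma(0) = phi_1 gamma(1) + c_0
  gamma(1) = phi_1 gamma(0) + c_1
Substituting the second into the first: gamma(0) (1 - phi_1^2) = c_0 + phi_1 c_1, so
  gamma(0) = (c_0 + phi_1 c_1) / (1 - phi_1^2) = (2.167269 + (0.508)(-1.02886)) / (1 - (0.508)^2) = 1.644608 / 0.741936 = 2.216644.
  gamma(1) = phi_1 gamma(0) + c_1 = (0.508)(2.216644) + (-1.02886) = 0.097195.
For k = 2: gamma(2) = phi_1 gamma(1) + c_2
  = (0.508)(0.097195) + (0.572) = 0.621375.
Therefore gamma(2) = 0.6214 (to 4 decimal places).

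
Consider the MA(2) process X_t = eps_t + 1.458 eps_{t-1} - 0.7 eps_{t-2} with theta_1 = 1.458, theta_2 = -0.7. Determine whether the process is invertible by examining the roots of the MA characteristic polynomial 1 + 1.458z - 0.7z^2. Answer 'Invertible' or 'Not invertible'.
\text{Not invertible}

The MA(q) characteristic polynomial is P(z) = 1 + 1.458z - 0.7z^2.
Invertibility requires all roots to lie outside the unit circle, i.e. |z| > 1 for every root.
Set 1 + (1.458) z + (-0.7) z^2 = 0, i.e. a z^2 + b z + c = 0 with a = -0.7, b = 1.458, c = 1.
Discriminant D = b^2 - 4ac = (1.458)^2 - 4*(-0.7)*1 = 2.125764 - (-2.8) = 4.925764.
D >= 0, so the roots are real: z = (-b +/- sqrt(D)) / (2a) = (-1.458 +/- 2.219406) / (-1.4).
  z_1 = (-1.458 + 2.219406) / (-1.4) = -0.5439,   |z_1| = 0.5439.
  z_2 = (-1.458 - 2.219406) / (-1.4) = 2.6267,   |z_2| = 2.6267.
Moduli of all roots: 0.5439, 2.6267.
All moduli strictly greater than 1? No.
Verdict: Not invertible.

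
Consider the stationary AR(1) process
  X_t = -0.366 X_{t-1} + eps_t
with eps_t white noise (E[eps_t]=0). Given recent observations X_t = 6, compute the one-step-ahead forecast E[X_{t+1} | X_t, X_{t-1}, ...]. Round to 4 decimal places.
E[X_{t+1} \mid \mathcal F_t] = -2.1960

For an AR(p) model X_t = c + sum_i phi_i X_{t-i} + eps_t, the
one-step-ahead conditional mean is
  E[X_{t+1} | X_t, ...] = c + sum_i phi_i X_{t+1-i}.
Substitute known values:
  E[X_{t+1} | ...] = (-0.366) * (6)
                   = -2.1960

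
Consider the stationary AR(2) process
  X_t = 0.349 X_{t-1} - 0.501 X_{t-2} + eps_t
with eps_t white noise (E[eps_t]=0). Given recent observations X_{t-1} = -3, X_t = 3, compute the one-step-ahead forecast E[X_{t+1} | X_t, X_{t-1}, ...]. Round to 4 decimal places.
E[X_{t+1} \mid \mathcal F_t] = 2.5500

For an AR(p) model X_t = c + sum_i phi_i X_{t-i} + eps_t, the
one-step-ahead conditional mean is
  E[X_{t+1} | X_t, ...] = c + sum_i phi_i X_{t+1-i}.
Substitute known values:
  E[X_{t+1} | ...] = (0.349) * (3) + (-0.501) * (-3)
                   = 2.5500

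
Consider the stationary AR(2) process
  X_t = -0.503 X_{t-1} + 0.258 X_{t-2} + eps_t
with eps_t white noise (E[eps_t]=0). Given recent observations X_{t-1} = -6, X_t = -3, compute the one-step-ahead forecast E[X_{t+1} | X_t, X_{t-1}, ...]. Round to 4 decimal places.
E[X_{t+1} \mid \mathcal F_t] = -0.0390

For an AR(p) model X_t = c + sum_i phi_i X_{t-i} + eps_t, the
one-step-ahead conditional mean is
  E[X_{t+1} | X_t, ...] = c + sum_i phi_i X_{t+1-i}.
Substitute known values:
  E[X_{t+1} | ...] = (-0.503) * (-3) + (0.258) * (-6)
                   = -0.0390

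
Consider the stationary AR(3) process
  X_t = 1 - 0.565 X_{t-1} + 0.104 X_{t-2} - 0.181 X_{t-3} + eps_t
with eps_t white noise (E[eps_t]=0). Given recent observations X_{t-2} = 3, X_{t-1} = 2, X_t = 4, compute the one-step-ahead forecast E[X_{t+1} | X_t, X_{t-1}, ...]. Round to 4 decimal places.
E[X_{t+1} \mid \mathcal F_t] = -1.5950

For an AR(p) model X_t = c + sum_i phi_i X_{t-i} + eps_t, the
one-step-ahead conditional mean is
  E[X_{t+1} | X_t, ...] = c + sum_i phi_i X_{t+1-i}.
Substitute known values:
  E[X_{t+1} | ...] = 1 + (-0.565) * (4) + (0.104) * (2) + (-0.181) * (3)
                   = -1.5950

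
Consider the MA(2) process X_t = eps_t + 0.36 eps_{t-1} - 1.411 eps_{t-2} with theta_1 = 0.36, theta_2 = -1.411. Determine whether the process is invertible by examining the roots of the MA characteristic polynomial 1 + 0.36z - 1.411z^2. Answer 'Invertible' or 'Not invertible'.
\text{Not invertible}

The MA(q) characteristic polynomial is P(z) = 1 + 0.36z - 1.411z^2.
Invertibility requires all roots to lie outside the unit circle, i.e. |z| > 1 for every root.
Set 1 + (0.36) z + (-1.411) z^2 = 0, i.e. a z^2 + b z + c = 0 with a = -1.411, b = 0.36, c = 1.
Discriminant D = b^2 - 4ac = (0.36)^2 - 4*(-1.411)*1 = 0.1296 - (-5.644) = 5.7736.
D >= 0, so the roots are real: z = (-b +/- sqrt(D)) / (2a) = (-0.36 +/- 2.402832) / (-2.822).
  z_1 = (-0.36 + 2.402832) / (-2.822) = -0.7239,   |z_1| = 0.7239.
  z_2 = (-0.36 - 2.402832) / (-2.822) = 0.979,   |z_2| = 0.979.
Moduli of all roots: 0.7239, 0.9790.
All moduli strictly greater than 1? No.
Verdict: Not invertible.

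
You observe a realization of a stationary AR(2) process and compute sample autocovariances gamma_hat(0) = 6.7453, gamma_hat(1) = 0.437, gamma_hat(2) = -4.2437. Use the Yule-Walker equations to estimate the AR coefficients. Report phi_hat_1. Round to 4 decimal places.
\hat\phi_{1} = 0.1060

The Yule-Walker equations for an AR(p) process read, in matrix form,
  Gamma_p phi = r_p,   with   (Gamma_p)_{ij} = gamma(|i - j|),
                       (r_p)_i = gamma(i),   i,j = 1..p.
Substitute the sample gammas (Toeplitz matrix and right-hand side of size 2):
  Gamma_p = [[6.7453, 0.437], [0.437, 6.7453]]
  r_p     = [0.437, -4.2437]
Written out:
  6.7453 phi_1 + 0.437 phi_2 = 0.437
  0.437 phi_1 + 6.7453 phi_2 = -4.2437
Solve by Cramer's rule:
  det = gamma(0)^2 - gamma(1)^2 = (6.7453)^2 - (0.437)^2 = 45.49907209 - 0.190969 = 45.30810309
  phi_hat_1 = [gamma(1) gamma(0) - gamma(1) gamma(2)] / det = [(0.437)(6.7453) - (0.437)(-4.2437)] / 45.30810309 = 4.802193 / 45.30810309 = 0.106
  phi_hat_2 = [gamma(0) gamma(2) - gamma(1)^2] / det = [(6.7453)(-4.2437) - (0.437)^2] / 45.30810309 = -28.81599861 / 45.30810309 = -0.636
So phi_hat = [0.1060, -0.6360].
Therefore phi_hat_1 = 0.1060.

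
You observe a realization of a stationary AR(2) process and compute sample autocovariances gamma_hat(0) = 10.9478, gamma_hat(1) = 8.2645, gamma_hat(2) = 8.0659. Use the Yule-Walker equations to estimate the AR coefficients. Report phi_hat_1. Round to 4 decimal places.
\hat\phi_{1} = 0.4620

The Yule-Walker equations for an AR(p) process read, in matrix form,
  Gamma_p phi = r_p,   with   (Gamma_p)_{ij} = gamma(|i - j|),
                       (r_p)_i = gamma(i),   i,j = 1..p.
Substitute the sample gammas (Toeplitz matrix and right-hand side of size 2):
  Gamma_p = [[10.9478, 8.2645], [8.2645, 10.9478]]
  r_p     = [8.2645, 8.0659]
Written out:
  10.9478 phi_1 + 8.2645 phi_2 = 8.2645
  8.2645 phi_1 + 10.9478 phi_2 = 8.0659
Solve by Cramer's rule:
  det = gamma(0)^2 - gamma(1)^2 = (10.9478)^2 - (8.2645)^2 = 119.85432484 - 68.30196025 = 51.55236459
  phi_hat_1 = [gamma(1) gamma(0) - gamma(1) gamma(2)] / det = [(8.2645)(10.9478) - (8.2645)(8.0659)] / 51.55236459 = 23.81746255 / 51.55236459 = 0.462
  phi_hat_2 = [gamma(0) gamma(2) - gamma(1)^2] / det = [(10.9478)(8.0659) - (8.2645)^2] / 51.55236459 = 20.00189977 / 51.55236459 = 0.388
So phi_hat = [0.4620, 0.3880].
Therefore phi_hat_1 = 0.4620.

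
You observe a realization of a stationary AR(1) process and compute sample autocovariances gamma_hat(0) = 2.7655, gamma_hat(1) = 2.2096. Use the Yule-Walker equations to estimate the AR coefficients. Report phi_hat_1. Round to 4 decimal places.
\hat\phi_{1} = 0.7990

The Yule-Walker equations for an AR(p) process read, in matrix form,
  Gamma_p phi = r_p,   with   (Gamma_p)_{ij} = gamma(|i - j|),
                       (r_p)_i = gamma(i),   i,j = 1..p.
Substitute the sample gammas (Toeplitz matrix and right-hand side of size 1):
  Gamma_p = [[2.7655]]
  r_p     = [2.2096]
With p = 1 this is the single equation gamma(0) phi_1 = gamma(1):
  phi_hat_1 = gamma(1) / gamma(0) = 2.2096 / 2.7655 = 0.7990.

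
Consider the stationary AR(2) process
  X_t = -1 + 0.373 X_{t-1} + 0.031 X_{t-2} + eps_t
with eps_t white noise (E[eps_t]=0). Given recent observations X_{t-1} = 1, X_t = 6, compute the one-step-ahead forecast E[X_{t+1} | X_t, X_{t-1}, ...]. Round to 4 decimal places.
E[X_{t+1} \mid \mathcal F_t] = 1.2690

For an AR(p) model X_t = c + sum_i phi_i X_{t-i} + eps_t, the
one-step-ahead conditional mean is
  E[X_{t+1} | X_t, ...] = c + sum_i phi_i X_{t+1-i}.
Substitute known values:
  E[X_{t+1} | ...] = -1 + (0.373) * (6) + (0.031) * (1)
                   = 1.2690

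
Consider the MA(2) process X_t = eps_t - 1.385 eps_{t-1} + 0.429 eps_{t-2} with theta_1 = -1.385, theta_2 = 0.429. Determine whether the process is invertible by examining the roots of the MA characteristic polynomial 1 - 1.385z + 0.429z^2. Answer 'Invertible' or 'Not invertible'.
\text{Invertible}

The MA(q) characteristic polynomial is P(z) = 1 - 1.385z + 0.429z^2.
Invertibility requires all roots to lie outside the unit circle, i.e. |z| > 1 for every root.
Set 1 + (-1.385) z + (0.429) z^2 = 0, i.e. a z^2 + b z + c = 0 with a = 0.429, b = -1.385, c = 1.
Discriminant D = b^2 - 4ac = (-1.385)^2 - 4*(0.429)*1 = 1.918225 - (1.716) = 0.202225.
D >= 0, so the roots are real: z = (-b +/- sqrt(D)) / (2a) = (1.385 +/- 0.449694) / (0.858).
  z_1 = (1.385 + 0.449694) / (0.858) = 2.1383,   |z_1| = 2.1383.
  z_2 = (1.385 - 0.449694) / (0.858) = 1.0901,   |z_2| = 1.0901.
Moduli of all roots: 2.1383, 1.0901.
All moduli strictly greater than 1? Yes.
Verdict: Invertible.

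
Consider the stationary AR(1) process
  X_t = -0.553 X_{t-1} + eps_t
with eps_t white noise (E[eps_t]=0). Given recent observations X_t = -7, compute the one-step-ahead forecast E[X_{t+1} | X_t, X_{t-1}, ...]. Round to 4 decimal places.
E[X_{t+1} \mid \mathcal F_t] = 3.8710

For an AR(p) model X_t = c + sum_i phi_i X_{t-i} + eps_t, the
one-step-ahead conditional mean is
  E[X_{t+1} | X_t, ...] = c + sum_i phi_i X_{t+1-i}.
Substitute known values:
  E[X_{t+1} | ...] = (-0.553) * (-7)
                   = 3.8710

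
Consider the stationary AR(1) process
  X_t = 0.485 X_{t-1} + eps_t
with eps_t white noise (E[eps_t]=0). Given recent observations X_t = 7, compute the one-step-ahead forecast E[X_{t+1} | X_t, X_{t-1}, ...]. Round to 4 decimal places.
E[X_{t+1} \mid \mathcal F_t] = 3.3950

For an AR(p) model X_t = c + sum_i phi_i X_{t-i} + eps_t, the
one-step-ahead conditional mean is
  E[X_{t+1} | X_t, ...] = c + sum_i phi_i X_{t+1-i}.
Substitute known values:
  E[X_{t+1} | ...] = (0.485) * (7)
                   = 3.3950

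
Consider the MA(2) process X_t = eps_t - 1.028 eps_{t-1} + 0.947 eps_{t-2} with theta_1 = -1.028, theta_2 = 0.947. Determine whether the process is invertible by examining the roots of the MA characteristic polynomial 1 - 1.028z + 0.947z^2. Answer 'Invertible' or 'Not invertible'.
\text{Invertible}

The MA(q) characteristic polynomial is P(z) = 1 - 1.028z + 0.947z^2.
Invertibility requires all roots to lie outside the unit circle, i.e. |z| > 1 for every root.
Set 1 + (-1.028) z + (0.947) z^2 = 0, i.e. a z^2 + b z + c = 0 with a = 0.947, b = -1.028, c = 1.
Discriminant D = b^2 - 4ac = (-1.028)^2 - 4*(0.947)*1 = 1.056784 - (3.788) = -2.731216.
D < 0, so the roots are the complex-conjugate pair z = (-b +/- i sqrt(-D)) / (2a) = 0.5428 +/- 0.8726i.
For a conjugate pair |z|^2 = z * conj(z) = (product of roots) = c/a = 1/(0.947) = 1.055966, so |z| = sqrt(1.055966) = 1.0276 for both roots.
Moduli of all roots: 1.0276, 1.0276.
All moduli strictly greater than 1? Yes.
Verdict: Invertible.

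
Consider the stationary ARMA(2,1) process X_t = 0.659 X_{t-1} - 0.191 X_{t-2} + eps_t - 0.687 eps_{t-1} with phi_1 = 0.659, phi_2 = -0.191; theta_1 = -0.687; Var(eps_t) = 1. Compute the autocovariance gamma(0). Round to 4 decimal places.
\gamma(0) = 1.0646

Multiply the model equation by X_{t-k} and take expectations. With theta_0 = psi_0 = 1 and psi_j the MA(infinity) weights, this gives
  gamma(k) - sum_i phi_i gamma(k-i) = c_k,
  c_k = sigma^2 * sum_{j=k..q} theta_j psi_{j-k}   (c_k = 0 for k > q),
using gamma(-m) = gamma(m).
psi-weights needed (psi_j = theta_j + sum_i phi_i psi_{j-i}):
  psi_1 = theta_1 + phi_1 = -0.687 + (0.659) = -0.028
Right-hand sides:
  c_0 = sigma^2 (1 + theta_1 psi_1) = 1 * (1 + (-0.687)(-0.028)) = 1 * 1.019236 = 1.019236
  c_1 = sigma^2 theta_1 = 1 * (-0.687) = -0.687
  c_2 = 0
Equations for k = 0, 1, 2 (AR order 2, c_2 = 0):
  (E0) gamma(0) = phi_1 gamma(1) + phi_2 gamma(2) + c_0
  (E1) gamma(1) = phi_1 gamma(0) + phi_2 gamma(1) + c_1
  (E2) gamma(2) = phi_1 gamma(1) + phi_2 gamma(0)
From (E1): gamma(1) = A gamma(0) + B with
  A = phi_1 / (1 - phi_2) = 0.659 / 1.191 = 0.553317,   B = c_1 / (1 - phi_2) = -0.687 / 1.191 = -0.576826.
Insert (E2) into (E0): gamma(0) (1 - phi_2^2) = phi_1 (1 + phi_2) gamma(1) + c_0.
  phi_1 (1 + phi_2) = (0.659)(0.809) = 0.533131,   1 - phi_2^2 = 0.963519.
Replace gamma(1) by A gamma(0) + B and collect gamma(0):
  gamma(0) [0.963519 - (0.533131)(0.553317)] = (0.533131)(-0.576826) + 1.019236
  gamma(0) * 0.668529 = 0.711712
  gamma(0) = 0.711712 / 0.668529 = 1.064594.
Therefore gamma(0) = 1.0646 (to 4 decimal places).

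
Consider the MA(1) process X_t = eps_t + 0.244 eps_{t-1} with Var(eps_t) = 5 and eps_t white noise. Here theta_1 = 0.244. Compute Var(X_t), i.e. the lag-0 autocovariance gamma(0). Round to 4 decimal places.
\gamma(0) = 5.2977

For an MA(q) process X_t = eps_t + sum_i theta_i eps_{t-i} with
Var(eps_t) = sigma^2, the variance is
  gamma(0) = sigma^2 * (1 + sum_i theta_i^2).
  sum_i theta_i^2 = (0.244)^2 = 0.059536.
  gamma(0) = 5 * (1 + 0.059536) = 5 * 1.059536 = 5.29768, which rounds to 5.2977.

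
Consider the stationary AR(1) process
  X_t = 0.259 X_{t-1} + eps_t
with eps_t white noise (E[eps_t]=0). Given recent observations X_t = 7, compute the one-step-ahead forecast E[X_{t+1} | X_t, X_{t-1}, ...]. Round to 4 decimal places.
E[X_{t+1} \mid \mathcal F_t] = 1.8130

For an AR(p) model X_t = c + sum_i phi_i X_{t-i} + eps_t, the
one-step-ahead conditional mean is
  E[X_{t+1} | X_t, ...] = c + sum_i phi_i X_{t+1-i}.
Substitute known values:
  E[X_{t+1} | ...] = (0.259) * (7)
                   = 1.8130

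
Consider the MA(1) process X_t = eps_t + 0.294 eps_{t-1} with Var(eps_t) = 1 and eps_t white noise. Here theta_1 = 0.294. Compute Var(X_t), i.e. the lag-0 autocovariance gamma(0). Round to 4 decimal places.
\gamma(0) = 1.0864

For an MA(q) process X_t = eps_t + sum_i theta_i eps_{t-i} with
Var(eps_t) = sigma^2, the variance is
  gamma(0) = sigma^2 * (1 + sum_i theta_i^2).
  sum_i theta_i^2 = (0.294)^2 = 0.086436.
  gamma(0) = 1 * (1 + 0.086436) = 1 * 1.086436 = 1.086436, which rounds to 1.0864.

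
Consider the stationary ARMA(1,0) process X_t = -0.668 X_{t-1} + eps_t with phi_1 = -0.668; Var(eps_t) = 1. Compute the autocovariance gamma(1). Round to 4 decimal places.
\gamma(1) = -1.2063

Multiply the model equation by X_{t-k} and take expectations. With theta_0 = psi_0 = 1 and psi_j the MA(infinity) weights, this gives
  gamma(k) - sum_i phi_i gamma(k-i) = c_k,
  c_k = sigma^2 * sum_{j=k..q} theta_j psi_{j-k}   (c_k = 0 for k > q),
using gamma(-m) = gamma(m).
Pure AR (q = 0): c_0 = sigma^2 = 1, c_k = 0 for k >= 1.
Equations for k = 0 and k = 1 (AR order 1):
  gamma(0) = phi_1 gamma(1) + c_0
  gamma(1) = phi_1 gamma(0) + c_1
Substituting the second into the first: gamma(0) (1 - phi_1^2) = c_0 + phi_1 c_1, so
  gamma(0) = c_0 / (1 - phi_1^2) = 1 / (1 - (-0.668)^2) = 1 / 0.553776 = 1.805784.
  gamma(1) = phi_1 gamma(0) = (-0.668)(1.805784) = -1.206264.
Therefore gamma(1) = -1.2063 (to 4 decimal places).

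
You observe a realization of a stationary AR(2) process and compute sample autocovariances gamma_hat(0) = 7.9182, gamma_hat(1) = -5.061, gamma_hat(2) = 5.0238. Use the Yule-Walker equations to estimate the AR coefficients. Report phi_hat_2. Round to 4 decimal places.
\hat\phi_{2} = 0.3820

The Yule-Walker equations for an AR(p) process read, in matrix form,
  Gamma_p phi = r_p,   with   (Gamma_p)_{ij} = gamma(|i - j|),
                       (r_p)_i = gamma(i),   i,j = 1..p.
Substitute the sample gammas (Toeplitz matrix and right-hand side of size 2):
  Gamma_p = [[7.9182, -5.061], [-5.061, 7.9182]]
  r_p     = [-5.061, 5.0238]
Written out:
  7.9182 phi_1 - 5.061 phi_2 = -5.061
  -5.061 phi_1 + 7.9182 phi_2 = 5.0238
Solve by Cramer's rule:
  det = gamma(0)^2 - gamma(1)^2 = (7.9182)^2 - (-5.061)^2 = 62.69789124 - 25.613721 = 37.08417024
  phi_hat_1 = [gamma(1) gamma(0) - gamma(1) gamma(2)] / det = [(-5.061)(7.9182) - (-5.061)(5.0238)] / 37.08417024 = -14.6485584 / 37.08417024 = -0.395
  phi_hat_2 = [gamma(0) gamma(2) - gamma(1)^2] / det = [(7.9182)(5.0238) - (-5.061)^2] / 37.08417024 = 14.16573216 / 37.08417024 = 0.382
So phi_hat = [-0.3950, 0.3820].
Therefore phi_hat_2 = 0.3820.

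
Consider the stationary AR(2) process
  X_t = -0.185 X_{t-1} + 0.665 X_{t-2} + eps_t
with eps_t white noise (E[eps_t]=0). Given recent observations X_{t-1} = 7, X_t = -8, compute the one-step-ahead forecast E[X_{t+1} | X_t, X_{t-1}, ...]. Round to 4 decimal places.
E[X_{t+1} \mid \mathcal F_t] = 6.1350

For an AR(p) model X_t = c + sum_i phi_i X_{t-i} + eps_t, the
one-step-ahead conditional mean is
  E[X_{t+1} | X_t, ...] = c + sum_i phi_i X_{t+1-i}.
Substitute known values:
  E[X_{t+1} | ...] = (-0.185) * (-8) + (0.665) * (7)
                   = 6.1350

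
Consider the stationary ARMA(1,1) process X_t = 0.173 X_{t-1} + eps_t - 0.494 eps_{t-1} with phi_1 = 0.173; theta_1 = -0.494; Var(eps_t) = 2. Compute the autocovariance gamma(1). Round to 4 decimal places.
\gamma(1) = -0.6052

Multiply the model equation by X_{t-k} and take expectations. With theta_0 = psi_0 = 1 and psi_j the MA(infinity) weights, this gives
  gamma(k) - sum_i phi_i gamma(k-i) = c_k,
  c_k = sigma^2 * sum_{j=k..q} theta_j psi_{j-k}   (c_k = 0 for k > q),
using gamma(-m) = gamma(m).
psi-weights needed (psi_j = theta_j + sum_i phi_i psi_{j-i}):
  psi_1 = theta_1 + phi_1 = -0.494 + (0.173) = -0.321
Right-hand sides:
  c_0 = sigma^2 (1 + theta_1 psi_1) = 2 * (1 + (-0.494)(-0.321)) = 2 * 1.158574 = 2.317148
  c_1 = sigma^2 theta_1 = 2 * (-0.494) = -0.988
  c_2 = 0
Equations for k = 0 and k = 1 (AR order 1):
  gamma(0) = phi_1 gamma(1) + c_0
  gamma(1) = phi_1 gamma(0) + c_1
Substituting the second into the first: gamma(0) (1 - phi_1^2) = c_0 + phi_1 c_1, so
  gamma(0) = (c_0 + phi_1 c_1) / (1 - phi_1^2) = (2.317148 + (0.173)(-0.988)) / (1 - (0.173)^2) = 2.146224 / 0.970071 = 2.21244.
  gamma(1) = phi_1 gamma(0) + c_1 = (0.173)(2.21244) + (-0.988) = -0.605248.
Therefore gamma(1) = -0.6052 (to 4 decimal places).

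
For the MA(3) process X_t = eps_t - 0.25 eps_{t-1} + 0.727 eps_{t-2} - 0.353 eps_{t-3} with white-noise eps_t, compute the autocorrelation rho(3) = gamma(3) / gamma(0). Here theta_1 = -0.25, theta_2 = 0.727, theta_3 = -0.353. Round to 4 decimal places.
\rho(3) = -0.2058

For an MA(q) process with theta_0 = 1, the autocovariance is
  gamma(k) = sigma^2 * sum_{i=0..q-k} theta_i * theta_{i+k},
and rho(k) = gamma(k) / gamma(0). Sigma^2 cancels.
  numerator   = (1)*(-0.353) = -0.353.
  denominator = (1)^2 + (-0.25)^2 + (0.727)^2 + (-0.353)^2 = 1.715638.
  rho(3) = -0.353 / 1.715638 = -0.2058.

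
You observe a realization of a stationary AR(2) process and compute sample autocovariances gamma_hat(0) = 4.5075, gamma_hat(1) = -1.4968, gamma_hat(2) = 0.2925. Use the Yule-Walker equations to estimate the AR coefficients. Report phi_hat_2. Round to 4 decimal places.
\hat\phi_{2} = -0.0510

The Yule-Walker equations for an AR(p) process read, in matrix form,
  Gamma_p phi = r_p,   with   (Gamma_p)_{ij} = gamma(|i - j|),
                       (r_p)_i = gamma(i),   i,j = 1..p.
Substitute the sample gammas (Toeplitz matrix and right-hand side of size 2):
  Gamma_p = [[4.5075, -1.4968], [-1.4968, 4.5075]]
  r_p     = [-1.4968, 0.2925]
Written out:
  4.5075 phi_1 - 1.4968 phi_2 = -1.4968
  -1.4968 phi_1 + 4.5075 phi_2 = 0.2925
Solve by Cramer's rule:
  det = gamma(0)^2 - gamma(1)^2 = (4.5075)^2 - (-1.4968)^2 = 20.31755625 - 2.24041024 = 18.07714601
  phi_hat_1 = [gamma(1) gamma(0) - gamma(1) gamma(2)] / det = [(-1.4968)(4.5075) - (-1.4968)(0.2925)] / 18.07714601 = -6.309012 / 18.07714601 = -0.349
  phi_hat_2 = [gamma(0) gamma(2) - gamma(1)^2] / det = [(4.5075)(0.2925) - (-1.4968)^2] / 18.07714601 = -0.92196649 / 18.07714601 = -0.051
So phi_hat = [-0.3490, -0.0510].
Therefore phi_hat_2 = -0.0510.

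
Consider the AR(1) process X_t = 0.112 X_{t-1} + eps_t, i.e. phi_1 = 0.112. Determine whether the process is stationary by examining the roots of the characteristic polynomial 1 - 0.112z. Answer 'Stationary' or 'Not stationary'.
\text{Stationary}

The AR(p) characteristic polynomial is P(z) = 1 - 0.112z.
Stationarity requires all roots to lie outside the unit circle, i.e. |z| > 1 for every root.
This is linear in z: 1 + (-0.112) z = 0  =>  z = -1/(-0.112) = 8.928571,  |z| = 8.928571.
Moduli of all roots: 8.9286.
All moduli strictly greater than 1? Yes.
Verdict: Stationary.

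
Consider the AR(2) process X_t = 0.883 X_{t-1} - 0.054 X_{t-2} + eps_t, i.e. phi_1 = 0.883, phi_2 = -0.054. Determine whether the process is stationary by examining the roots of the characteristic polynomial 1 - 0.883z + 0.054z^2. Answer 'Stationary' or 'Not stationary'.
\text{Stationary}

The AR(p) characteristic polynomial is P(z) = 1 - 0.883z + 0.054z^2.
Stationarity requires all roots to lie outside the unit circle, i.e. |z| > 1 for every root.
Set 1 + (-0.883) z + (0.054) z^2 = 0, i.e. a z^2 + b z + c = 0 with a = 0.054, b = -0.883, c = 1.
Discriminant D = b^2 - 4ac = (-0.883)^2 - 4*(0.054)*1 = 0.779689 - (0.216) = 0.563689.
D >= 0, so the roots are real: z = (-b +/- sqrt(D)) / (2a) = (0.883 +/- 0.750792) / (0.108).
  z_1 = (0.883 + 0.750792) / (0.108) = 15.1277,   |z_1| = 15.1277.
  z_2 = (0.883 - 0.750792) / (0.108) = 1.2241,   |z_2| = 1.2241.
Moduli of all roots: 15.1277, 1.2241.
All moduli strictly greater than 1? Yes.
Verdict: Stationary.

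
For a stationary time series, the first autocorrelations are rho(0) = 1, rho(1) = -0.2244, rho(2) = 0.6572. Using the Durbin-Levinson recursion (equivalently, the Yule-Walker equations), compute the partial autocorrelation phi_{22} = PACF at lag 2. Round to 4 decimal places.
\phi_{22} = 0.6390

The PACF at lag k is phi_{kk}, the last component of the solution
to the Yule-Walker system G_k phi = r_k where
  (G_k)_{ij} = rho(|i - j|), (r_k)_i = rho(i), i,j = 1..k.
Equivalently, Durbin-Levinson gives phi_{kk} iteratively:
  phi_{11} = rho(1)
  phi_{kk} = [rho(k) - sum_{j=1..k-1} phi_{k-1,j} rho(k-j)]
            / [1 - sum_{j=1..k-1} phi_{k-1,j} rho(j)],
  phi_{k,j} = phi_{k-1,j} - phi_{kk} phi_{k-1,k-j},  j = 1..k-1.
Step k = 1:
  phi_11 = rho(1) = -0.2244.
Step k = 2:
  phi_22 = [rho(2) - phi_11 rho(1)] / [1 - phi_11 rho(1)] = [0.6572 - (-0.2244)(-0.2244)] / [1 - (-0.2244)(-0.2244)]
         = 0.60684464 / 0.94964464 = 0.639.
Therefore phi_{22} = 0.6390.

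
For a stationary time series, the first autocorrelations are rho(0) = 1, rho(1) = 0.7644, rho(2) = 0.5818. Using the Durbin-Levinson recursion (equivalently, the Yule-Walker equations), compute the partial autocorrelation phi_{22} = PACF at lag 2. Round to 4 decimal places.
\phi_{22} = -0.0060

The PACF at lag k is phi_{kk}, the last component of the solution
to the Yule-Walker system G_k phi = r_k where
  (G_k)_{ij} = rho(|i - j|), (r_k)_i = rho(i), i,j = 1..k.
Equivalently, Durbin-Levinson gives phi_{kk} iteratively:
  phi_{11} = rho(1)
  phi_{kk} = [rho(k) - sum_{j=1..k-1} phi_{k-1,j} rho(k-j)]
            / [1 - sum_{j=1..k-1} phi_{k-1,j} rho(j)],
  phi_{k,j} = phi_{k-1,j} - phi_{kk} phi_{k-1,k-j},  j = 1..k-1.
Step k = 1:
  phi_11 = rho(1) = 0.7644.
Step k = 2:
  phi_22 = [rho(2) - phi_11 rho(1)] / [1 - phi_11 rho(1)] = [0.5818 - (0.7644)(0.7644)] / [1 - (0.7644)(0.7644)]
         = -0.00250736 / 0.41569264 = -0.006.
Therefore phi_{22} = -0.0060.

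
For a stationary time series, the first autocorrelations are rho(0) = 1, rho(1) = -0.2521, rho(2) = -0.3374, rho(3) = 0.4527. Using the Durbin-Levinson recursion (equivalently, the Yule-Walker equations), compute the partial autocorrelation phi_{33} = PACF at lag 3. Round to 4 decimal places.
\phi_{33} = 0.2920

The PACF at lag k is phi_{kk}, the last component of the solution
to the Yule-Walker system G_k phi = r_k where
  (G_k)_{ij} = rho(|i - j|), (r_k)_i = rho(i), i,j = 1..k.
Equivalently, Durbin-Levinson gives phi_{kk} iteratively:
  phi_{11} = rho(1)
  phi_{kk} = [rho(k) - sum_{j=1..k-1} phi_{k-1,j} rho(k-j)]
            / [1 - sum_{j=1..k-1} phi_{k-1,j} rho(j)],
  phi_{k,j} = phi_{k-1,j} - phi_{kk} phi_{k-1,k-j},  j = 1..k-1.
Step k = 1:
  phi_11 = rho(1) = -0.2521.
Step k = 2:
  phi_22 = [rho(2) - phi_11 rho(1)] / [1 - phi_11 rho(1)] = [-0.3374 - (-0.2521)(-0.2521)] / [1 - (-0.2521)(-0.2521)]
         = -0.40095441 / 0.93644559 = -0.428166.
  Update: phi_21 = phi_11 - phi_22 phi_11 = -0.2521 - (-0.428166)(-0.2521) = -0.360041.
Step k = 3:
  phi_33 = [rho(3) - phi_21 rho(2) - phi_22 rho(1)] / [1 - phi_21 rho(1) - phi_22 rho(2)]
    numerator   = 0.4527 - (-0.360041)(-0.3374) - (-0.428166)(-0.2521) = 0.22328155
    denominator = 1 - (-0.360041)(-0.2521) - (-0.428166)(-0.3374) = 0.76477044
  phi_33 = 0.22328155 / 0.76477044 = 0.292.
Therefore phi_{33} = 0.2920.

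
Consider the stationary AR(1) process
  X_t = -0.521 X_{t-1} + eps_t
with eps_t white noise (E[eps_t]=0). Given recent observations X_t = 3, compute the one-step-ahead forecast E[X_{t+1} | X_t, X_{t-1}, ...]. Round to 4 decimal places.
E[X_{t+1} \mid \mathcal F_t] = -1.5630

For an AR(p) model X_t = c + sum_i phi_i X_{t-i} + eps_t, the
one-step-ahead conditional mean is
  E[X_{t+1} | X_t, ...] = c + sum_i phi_i X_{t+1-i}.
Substitute known values:
  E[X_{t+1} | ...] = (-0.521) * (3)
                   = -1.5630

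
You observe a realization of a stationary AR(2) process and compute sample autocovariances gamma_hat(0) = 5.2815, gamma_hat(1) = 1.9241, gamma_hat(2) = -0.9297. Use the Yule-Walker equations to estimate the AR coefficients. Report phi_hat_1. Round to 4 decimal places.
\hat\phi_{1} = 0.4940

The Yule-Walker equations for an AR(p) process read, in matrix form,
  Gamma_p phi = r_p,   with   (Gamma_p)_{ij} = gamma(|i - j|),
                       (r_p)_i = gamma(i),   i,j = 1..p.
Substitute the sample gammas (Toeplitz matrix and right-hand side of size 2):
  Gamma_p = [[5.2815, 1.9241], [1.9241, 5.2815]]
  r_p     = [1.9241, -0.9297]
Written out:
  5.2815 phi_1 + 1.9241 phi_2 = 1.9241
  1.9241 phi_1 + 5.2815 phi_2 = -0.9297
Solve by Cramer's rule:
  det = gamma(0)^2 - gamma(1)^2 = (5.2815)^2 - (1.9241)^2 = 27.89424225 - 3.70216081 = 24.19208144
  phi_hat_1 = [gamma(1) gamma(0) - gamma(1) gamma(2)] / det = [(1.9241)(5.2815) - (1.9241)(-0.9297)] / 24.19208144 = 11.95096992 / 24.19208144 = 0.494
  phi_hat_2 = [gamma(0) gamma(2) - gamma(1)^2] / det = [(5.2815)(-0.9297) - (1.9241)^2] / 24.19208144 = -8.61237136 / 24.19208144 = -0.356
So phi_hat = [0.4940, -0.3560].
Therefore phi_hat_1 = 0.4940.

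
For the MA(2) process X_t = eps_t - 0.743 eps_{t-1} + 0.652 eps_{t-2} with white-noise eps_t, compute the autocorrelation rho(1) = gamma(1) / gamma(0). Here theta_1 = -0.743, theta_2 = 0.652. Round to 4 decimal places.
\rho(1) = -0.6208

For an MA(q) process with theta_0 = 1, the autocovariance is
  gamma(k) = sigma^2 * sum_{i=0..q-k} theta_i * theta_{i+k},
and rho(k) = gamma(k) / gamma(0). Sigma^2 cancels.
  numerator   = (1)*(-0.743) + (-0.743)*(0.652) = -1.227436.
  denominator = (1)^2 + (-0.743)^2 + (0.652)^2 = 1.977153.
  rho(1) = -1.227436 / 1.977153 = -0.6208.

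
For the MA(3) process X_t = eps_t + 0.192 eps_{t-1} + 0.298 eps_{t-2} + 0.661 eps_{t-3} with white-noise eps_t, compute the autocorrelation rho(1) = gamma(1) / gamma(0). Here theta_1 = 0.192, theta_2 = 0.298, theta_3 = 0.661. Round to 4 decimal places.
\rho(1) = 0.2855

For an MA(q) process with theta_0 = 1, the autocovariance is
  gamma(k) = sigma^2 * sum_{i=0..q-k} theta_i * theta_{i+k},
and rho(k) = gamma(k) / gamma(0). Sigma^2 cancels.
  numerator   = (1)*(0.192) + (0.192)*(0.298) + (0.298)*(0.661) = 0.446194.
  denominator = (1)^2 + (0.192)^2 + (0.298)^2 + (0.661)^2 = 1.562589.
  rho(1) = 0.446194 / 1.562589 = 0.2855.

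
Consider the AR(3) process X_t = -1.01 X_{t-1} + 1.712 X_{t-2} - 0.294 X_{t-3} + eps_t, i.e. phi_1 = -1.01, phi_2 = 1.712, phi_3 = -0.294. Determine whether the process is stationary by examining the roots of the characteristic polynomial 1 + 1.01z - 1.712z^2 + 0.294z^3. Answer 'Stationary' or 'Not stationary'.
\text{Not stationary}

The AR(p) characteristic polynomial is P(z) = 1 + 1.01z - 1.712z^2 + 0.294z^3.
Stationarity requires all roots to lie outside the unit circle, i.e. |z| > 1 for every root.
Degree 3: look for a simple real root z0 first, then factor out (1 - z/z0) and solve the remaining quadratic.
Testing z0 = 5: P(5) = 1 + (1.01)(5) + (-1.712)(5)^2 + (0.294)(5)^3
  = 1 + (5.05) + (-42.8) + (36.75) = 0.  So z_0 = 5 is a root, |z_0| = 5.
Divide out the factor (1 - 0.2 z) = (1 - z/z0) (since 1/z0 = 0.2):
  P(z) = (1 - 0.2 z)(1 + (1.21) z + (-1.47) z^2)
  [check: z-coef 1.21 - (0.2) = 1.01; z^2-coef -1.47 - (0.2)(1.21) = -1.712; z^3-coef -(0.2)(-1.47) = 0.294.]
Remaining roots from the quadratic factor 1 + (1.21) z + (-1.47) z^2:
  Set 1 + (1.21) z + (-1.47) z^2 = 0, i.e. a z^2 + b z + c = 0 with a = -1.47, b = 1.21, c = 1.
  Discriminant D = b^2 - 4ac = (1.21)^2 - 4*(-1.47)*1 = 1.4641 - (-5.88) = 7.3441.
  D >= 0, so the roots are real: z = (-b +/- sqrt(D)) / (2a) = (-1.21 +/- 2.71) / (-2.94).
    z_1 = (-1.21 + 2.71) / (-2.94) = -0.5102,   |z_1| = 0.5102.
    z_2 = (-1.21 - 2.71) / (-2.94) = 1.3333,   |z_2| = 1.3333.
Moduli of all roots: 5.0000, 0.5102, 1.3333.
All moduli strictly greater than 1? No.
Verdict: Not stationary.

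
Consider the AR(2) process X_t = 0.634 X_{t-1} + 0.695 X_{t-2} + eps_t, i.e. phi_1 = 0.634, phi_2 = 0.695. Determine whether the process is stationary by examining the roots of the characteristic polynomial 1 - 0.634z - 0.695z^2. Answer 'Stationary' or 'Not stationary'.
\text{Not stationary}

The AR(p) characteristic polynomial is P(z) = 1 - 0.634z - 0.695z^2.
Stationarity requires all roots to lie outside the unit circle, i.e. |z| > 1 for every root.
Set 1 + (-0.634) z + (-0.695) z^2 = 0, i.e. a z^2 + b z + c = 0 with a = -0.695, b = -0.634, c = 1.
Discriminant D = b^2 - 4ac = (-0.634)^2 - 4*(-0.695)*1 = 0.401956 - (-2.78) = 3.181956.
D >= 0, so the roots are real: z = (-b +/- sqrt(D)) / (2a) = (0.634 +/- 1.783804) / (-1.39).
  z_1 = (0.634 + 1.783804) / (-1.39) = -1.7394,   |z_1| = 1.7394.
  z_2 = (0.634 - 1.783804) / (-1.39) = 0.8272,   |z_2| = 0.8272.
Moduli of all roots: 1.7394, 0.8272.
All moduli strictly greater than 1? No.
Verdict: Not stationary.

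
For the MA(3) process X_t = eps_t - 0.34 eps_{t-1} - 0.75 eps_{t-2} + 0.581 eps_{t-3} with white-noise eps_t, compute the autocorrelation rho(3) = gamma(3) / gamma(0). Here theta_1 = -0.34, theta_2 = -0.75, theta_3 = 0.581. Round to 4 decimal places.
\rho(3) = 0.2882

For an MA(q) process with theta_0 = 1, the autocovariance is
  gamma(k) = sigma^2 * sum_{i=0..q-k} theta_i * theta_{i+k},
and rho(k) = gamma(k) / gamma(0). Sigma^2 cancels.
  numerator   = (1)*(0.581) = 0.581.
  denominator = (1)^2 + (-0.34)^2 + (-0.75)^2 + (0.581)^2 = 2.015661.
  rho(3) = 0.581 / 2.015661 = 0.2882.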